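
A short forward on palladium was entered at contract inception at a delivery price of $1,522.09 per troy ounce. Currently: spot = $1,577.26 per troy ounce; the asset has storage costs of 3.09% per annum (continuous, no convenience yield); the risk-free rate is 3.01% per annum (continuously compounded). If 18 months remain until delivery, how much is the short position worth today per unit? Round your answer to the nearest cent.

-$197.19 per troy ounce

Current fair forward for the remaining 18 months: F = S·e^((r + u)·T), (r + u) = 0.0301 + 0.0309 = 0.0610
F = 1577.26 · e^(0.0610 × 18/12) = 1577.26 × 1.09581678 = 1728.3880
Value of long forward = (F − K)·e^(−rT) = (1728.3880 − 1522.09) · e^(−0.0301·18/12)
= 206.2980 × 0.95585409 = 197.19
Short position value = −(long value) = -$197.19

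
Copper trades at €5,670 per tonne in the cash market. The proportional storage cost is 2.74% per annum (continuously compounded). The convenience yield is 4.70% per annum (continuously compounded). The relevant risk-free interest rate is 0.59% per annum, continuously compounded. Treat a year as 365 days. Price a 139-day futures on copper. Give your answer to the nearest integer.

€5,640 per tonne

Net carry = r + u − y = 0.0059 + 0.0274 − 0.0470 = -0.0137
F = S·e^((r+u−y)T) = 5670 · e^(-0.0137 × 139/365) = 5670 · e^-0.005217
= 5670 × 0.994797 = €5,640 per tonne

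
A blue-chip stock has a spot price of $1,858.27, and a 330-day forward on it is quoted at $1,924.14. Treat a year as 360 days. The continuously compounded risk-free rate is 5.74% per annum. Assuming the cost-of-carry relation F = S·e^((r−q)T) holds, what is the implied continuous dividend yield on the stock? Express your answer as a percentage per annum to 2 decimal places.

1.94%

From F = S·e^((r−q)T): (r − q) = ln(F/S)/T
ln(1924.14/1858.27) = ln(1.035447) = 0.034833
(r − q) = 0.034833 / (330/360) = 0.038000
q = r − ln(F/S)/T = 0.0574 − 0.038000 = 0.019400
q = 1.94%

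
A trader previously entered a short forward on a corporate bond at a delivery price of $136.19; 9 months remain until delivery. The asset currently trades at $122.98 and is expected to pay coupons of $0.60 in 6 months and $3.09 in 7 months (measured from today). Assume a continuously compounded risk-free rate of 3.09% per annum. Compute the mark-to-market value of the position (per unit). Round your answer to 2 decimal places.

$13.72

PV(remaining coupons) I = 0.60·e^(−0.0309·6/12) + 3.09·e^(−0.0309·7/12) = 3.6256
Current forward F = (S − I)·e^(rT) = (122.98 − 3.6256)·e^(0.0309·9/12) = 119.3544 × 1.023446 = 122.1528
Value (long) = (F − K)·e^(−rT) = (122.1528 − 136.19) × 0.977091 = -13.7156
Short position value = −(long value) = $13.72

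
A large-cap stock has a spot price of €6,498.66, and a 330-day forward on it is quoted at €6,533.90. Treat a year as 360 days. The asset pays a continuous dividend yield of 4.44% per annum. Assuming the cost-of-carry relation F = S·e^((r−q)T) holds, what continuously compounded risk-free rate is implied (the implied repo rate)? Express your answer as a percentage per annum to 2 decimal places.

5.03%

From F = S·e^((r−q)T): (r − q) = ln(F/S)/T
ln(6533.90/6498.66) = ln(1.005423) = 0.005408
(r − q) = 0.005408 / (330/360) = 0.005900
r = ln(F/S)/T + q = 0.005900 + 0.0444 = 0.050300
r = 5.03%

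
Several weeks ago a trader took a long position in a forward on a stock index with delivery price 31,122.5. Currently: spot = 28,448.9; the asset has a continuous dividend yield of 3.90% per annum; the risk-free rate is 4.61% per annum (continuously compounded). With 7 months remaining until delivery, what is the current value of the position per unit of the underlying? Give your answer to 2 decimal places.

Current fair forward for the remaining 7 months: F = S·e^((r − q)·T), (r − q) = 0.0461 − 0.0390 = 0.0071
F = 28448.9 · e^(0.0071 × 7/12) = 28448.9 × 1.00415026 = 28566.9703
Value of long forward = (F − K)·e^(−rT) = (28566.9703 − 31122.5) · e^(−0.0461·7/12)
= -2555.5297 × 0.97346669 = -2487.72

-2487.72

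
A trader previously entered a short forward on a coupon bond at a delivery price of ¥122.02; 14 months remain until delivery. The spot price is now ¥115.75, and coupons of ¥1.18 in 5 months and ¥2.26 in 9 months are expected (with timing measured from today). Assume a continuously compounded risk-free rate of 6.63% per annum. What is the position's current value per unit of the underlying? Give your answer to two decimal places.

PV(remaining coupons) I = 1.18·e^(−0.0663·5/12) + 2.26·e^(−0.0663·9/12) = 3.2982
Current forward F = (S − I)·e^(rT) = (115.75 − 3.2982)·e^(0.0663·14/12) = 112.4518 × 1.080420 = 121.4952
Value (long) = (F − K)·e^(−rT) = (121.4952 − 122.02) × 0.925566 = -0.4857
Short position value = −(long value) = ¥0.49

¥0.49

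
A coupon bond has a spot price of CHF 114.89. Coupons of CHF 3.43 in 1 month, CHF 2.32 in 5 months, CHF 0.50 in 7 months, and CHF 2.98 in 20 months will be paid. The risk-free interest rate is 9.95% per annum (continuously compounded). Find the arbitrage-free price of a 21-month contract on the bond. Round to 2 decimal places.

CHF 126.48

PV(coupons) I = 3.43·e^(−0.0995·1/12) + 2.32·e^(−0.0995·5/12) + 0.50·e^(−0.0995·7/12) + 2.98·e^(−0.0995·20/12)
I = 3.4017 + 2.2258 + 0.4718 + 2.5246 = 8.6239
F = (S − I)·e^(rT) = (114.89 − 8.6239) · e^(0.0995·21/12)
= 106.2661 · e^0.174125 = 106.2661 × 1.190204 = CHF 126.48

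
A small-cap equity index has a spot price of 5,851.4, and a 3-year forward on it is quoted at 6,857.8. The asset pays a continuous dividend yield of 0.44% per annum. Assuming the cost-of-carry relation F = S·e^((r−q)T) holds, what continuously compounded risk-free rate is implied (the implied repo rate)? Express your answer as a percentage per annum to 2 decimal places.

5.73%

From F = S·e^((r−q)T): (r − q) = ln(F/S)/T
ln(6857.8/5851.4) = ln(1.171993) = 0.158706
(r − q) = 0.158706 / (3) = 0.052902
r = ln(F/S)/T + q = 0.052902 + 0.0044 = 0.057302
r = 5.73%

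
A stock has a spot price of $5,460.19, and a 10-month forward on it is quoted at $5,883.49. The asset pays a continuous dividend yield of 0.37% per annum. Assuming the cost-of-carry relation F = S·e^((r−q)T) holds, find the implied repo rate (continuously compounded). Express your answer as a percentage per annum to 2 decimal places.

9.33%

From F = S·e^((r−q)T): (r − q) = ln(F/S)/T
ln(5883.49/5460.19) = ln(1.077525) = 0.074667
(r − q) = 0.074667 / (10/12) = 0.089600
r = ln(F/S)/T + q = 0.089600 + 0.0037 = 0.093300
r = 9.33%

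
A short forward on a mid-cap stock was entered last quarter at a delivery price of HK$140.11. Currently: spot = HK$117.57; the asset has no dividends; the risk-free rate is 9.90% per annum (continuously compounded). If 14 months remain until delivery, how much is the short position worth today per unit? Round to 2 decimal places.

Current fair forward for the remaining 14 months: F = S·e^(r·T), r = 0.0990
F = 117.57 · e^(0.0990 × 14/12) = 117.57 × 1.122435 = 131.9647
Value of long forward = (F − K)·e^(−rT) = (131.9647 − 140.11) · e^(−0.0990·14/12)
= -8.1453 × 0.890921 = -7.26
Short position value = −(long value) = HK$7.26

HK$7.26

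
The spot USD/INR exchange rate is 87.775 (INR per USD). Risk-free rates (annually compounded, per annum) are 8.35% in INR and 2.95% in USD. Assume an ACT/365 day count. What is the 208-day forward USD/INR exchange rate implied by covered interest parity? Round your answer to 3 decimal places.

90.370

By covered interest parity, F = S · (1+r_INR)^T / (1+r_USD)^T
= 87.775 × 1.046761 / 1.016706 = 87.775 × 1.029561
F = 90.370 INR per USD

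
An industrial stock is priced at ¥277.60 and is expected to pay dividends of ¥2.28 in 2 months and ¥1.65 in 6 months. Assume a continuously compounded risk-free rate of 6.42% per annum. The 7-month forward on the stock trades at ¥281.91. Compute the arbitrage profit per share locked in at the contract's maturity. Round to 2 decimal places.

PV(dividends) I = 2.28·e^(−0.0642·2/12) + 1.65·e^(−0.0642·6/12) = 3.8536
Fair forward F* = (S − I)·e^(rT) = (277.60 − 3.8536)·e^0.037450 = 273.7464 × 1.038160 = 284.1926
Market ¥281.91 < fair 284.1926: forward underpriced → reverse cash-and-carry (short the stock, invest proceeds at r, pay the dividends, go long the forward).
Profit at T = |F_mkt − F*| = |281.91 − 284.1926| = ¥2.28 per share

¥2.28 per share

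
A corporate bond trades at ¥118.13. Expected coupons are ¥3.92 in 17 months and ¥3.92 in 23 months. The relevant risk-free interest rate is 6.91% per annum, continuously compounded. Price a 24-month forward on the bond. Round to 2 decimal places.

¥127.61

PV(coupons) I = 3.92·e^(−0.0691·17/12) + 3.92·e^(−0.0691·23/12)
I = 3.5544 + 3.4337 = 6.9881
F = (S − I)·e^(rT) = (118.13 − 6.9881) · e^(0.0691·24/12)
= 111.1419 · e^0.138200 = 111.1419 × 1.148205 = ¥127.61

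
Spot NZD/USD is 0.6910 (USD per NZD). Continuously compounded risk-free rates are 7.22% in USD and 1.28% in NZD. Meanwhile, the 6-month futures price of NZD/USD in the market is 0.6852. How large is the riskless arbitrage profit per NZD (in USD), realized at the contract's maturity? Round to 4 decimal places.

Fair futures: F* = S·e^(carry·T), with carry = (r_USD − r_NZD) = 0.0722 − 0.0128 = 0.0594
F* = 0.6910 · e^(0.0594 × 6/12) = 0.6910 · e^0.029700 = 0.6910 × 1.030145 = 0.7118
Market 0.6852 < fair 0.7118: forward underpriced → reverse cash-and-carry (short spot, go long the forward).
At maturity, profit = |F_mkt − F*| = |0.6852 − 0.7118| = 0.0266 per NZD (in USD)

0.0266 per NZD (in USD)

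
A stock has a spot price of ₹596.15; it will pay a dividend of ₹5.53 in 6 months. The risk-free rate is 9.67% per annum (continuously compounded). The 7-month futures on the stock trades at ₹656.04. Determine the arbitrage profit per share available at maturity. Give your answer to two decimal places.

PV(dividends) I = 5.53·e^(−0.0967·6/12) = 5.2690
Fair futures F* = (S − I)·e^(rT) = (596.15 − 5.2690)·e^0.056408 = 590.8810 × 1.058029 = 625.1692
Market ₹656.04 > fair 625.1692: forward overpriced → cash-and-carry (borrow at r, buy the stock and collect the dividends, short the forward).
Profit at T = |F_mkt − F*| = |656.04 − 625.1692| = ₹30.87 per share

₹30.87 per share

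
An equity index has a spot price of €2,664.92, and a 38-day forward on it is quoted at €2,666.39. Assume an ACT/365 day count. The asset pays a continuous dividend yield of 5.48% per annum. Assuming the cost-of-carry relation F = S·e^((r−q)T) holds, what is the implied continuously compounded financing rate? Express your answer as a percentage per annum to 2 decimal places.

6.01%

From F = S·e^((r−q)T): (r − q) = ln(F/S)/T
ln(2666.39/2664.92) = ln(1.000552) = 0.000552
(r − q) = 0.000552 / (38/365) = 0.005302
r = ln(F/S)/T + q = 0.005302 + 0.0548 = 0.060102
r = 6.01%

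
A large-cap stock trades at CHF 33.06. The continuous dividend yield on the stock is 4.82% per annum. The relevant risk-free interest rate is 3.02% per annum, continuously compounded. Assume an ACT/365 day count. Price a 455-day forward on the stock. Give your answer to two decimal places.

F = S·e^((r − q)T) = 33.06 · e^((0.0302 − 0.0482) × 455/365)
= 33.06 · e^-0.022438 = 33.06 × 0.977812
F = CHF 32.33

CHF 32.33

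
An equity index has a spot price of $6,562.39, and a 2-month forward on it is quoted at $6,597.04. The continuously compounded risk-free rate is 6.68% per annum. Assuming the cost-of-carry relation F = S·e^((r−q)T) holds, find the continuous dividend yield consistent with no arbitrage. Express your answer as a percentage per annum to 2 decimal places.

3.52%

From F = S·e^((r−q)T): (r − q) = ln(F/S)/T
ln(6597.04/6562.39) = ln(1.005280) = 0.005266
(r − q) = 0.005266 / (2/12) = 0.031596
q = r − ln(F/S)/T = 0.0668 − 0.031596 = 0.035204
q = 3.52%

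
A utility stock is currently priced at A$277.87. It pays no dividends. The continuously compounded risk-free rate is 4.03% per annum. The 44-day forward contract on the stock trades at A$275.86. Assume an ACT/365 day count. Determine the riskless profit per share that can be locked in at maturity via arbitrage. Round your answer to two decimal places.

Fair forward: F* = S·e^(carry·T), with carry = r = 0.0403
F* = 277.87 · e^(0.0403 × 44/365) = 277.87 · e^0.004858 = 277.87 × 1.004870 = A$279.2232
Market A$275.86 < fair A$279.2232: forward underpriced → reverse cash-and-carry (short spot, go long the forward).
At maturity, profit = |F_mkt − F*| = |275.86 − 279.2232| = A$3.36 per share

A$3.36 per share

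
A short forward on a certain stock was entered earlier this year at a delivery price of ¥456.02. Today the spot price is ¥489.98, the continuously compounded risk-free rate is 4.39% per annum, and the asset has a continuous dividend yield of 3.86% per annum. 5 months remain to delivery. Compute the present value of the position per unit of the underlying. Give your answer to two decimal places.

Current fair forward for the remaining 5 months: F = S·e^((r − q)·T), (r − q) = 0.0439 − 0.0386 = 0.0053
F = 489.98 · e^(0.0053 × 5/12) = 489.98 × 1.002211 = 491.0633
Value of long forward = (F − K)·e^(−rT) = (491.0633 − 456.02) · e^(−0.0439·5/12)
= 35.0433 × 0.981875 = 34.41
Short position value = −(long value) = -¥34.41

-¥34.41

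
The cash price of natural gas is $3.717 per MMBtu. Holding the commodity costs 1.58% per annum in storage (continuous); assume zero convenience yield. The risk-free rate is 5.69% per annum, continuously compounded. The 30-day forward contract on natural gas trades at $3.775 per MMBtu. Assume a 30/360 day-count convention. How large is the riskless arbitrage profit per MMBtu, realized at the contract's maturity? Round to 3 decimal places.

$0.035 per MMBtu

Fair forward: F* = S·e^(carry·T), with carry = (r + u) = 0.0569 + 0.0158 = 0.0727
F* = 3.717 · e^(0.0727 × 30/360) = 3.717 · e^0.006058 = 3.717 × 1.006076 = $3.7396
Market $3.775 > fair $3.7396: forward overpriced → cash-and-carry (buy spot, short the forward).
At maturity, profit = |F_mkt − F*| = |3.775 − 3.7396| = $0.035 per MMBtu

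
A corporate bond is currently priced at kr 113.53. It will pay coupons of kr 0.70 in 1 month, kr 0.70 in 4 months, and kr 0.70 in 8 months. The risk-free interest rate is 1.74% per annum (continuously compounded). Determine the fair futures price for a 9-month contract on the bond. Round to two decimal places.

PV(coupons) I = 0.70·e^(−0.0174·1/12) + 0.70·e^(−0.0174·4/12) + 0.70·e^(−0.0174·8/12)
I = 0.6990 + 0.6960 + 0.6919 = 2.0869
F = (S − I)·e^(rT) = (113.53 − 2.0869) · e^(0.0174·9/12)
= 111.4431 · e^0.013050 = 111.4431 × 1.013136 = kr 112.91

kr 112.91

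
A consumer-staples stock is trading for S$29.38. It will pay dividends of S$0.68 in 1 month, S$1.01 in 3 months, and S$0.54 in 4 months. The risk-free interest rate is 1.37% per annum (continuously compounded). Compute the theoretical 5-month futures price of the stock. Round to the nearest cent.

S$27.31

PV(dividends) I = 0.68·e^(−0.0137·1/12) + 1.01·e^(−0.0137·3/12) + 0.54·e^(−0.0137·4/12)
I = 0.6792 + 1.0065 + 0.5375 = 2.2232
F = (S − I)·e^(rT) = (29.38 − 2.2232) · e^(0.0137·5/12)
= 27.1568 · e^0.005708 = 27.1568 × 1.005724 = S$27.31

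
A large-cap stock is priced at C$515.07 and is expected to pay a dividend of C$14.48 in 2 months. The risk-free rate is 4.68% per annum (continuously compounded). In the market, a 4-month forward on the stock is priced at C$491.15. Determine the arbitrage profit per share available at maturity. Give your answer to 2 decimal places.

C$17.42 per share

PV(dividends) I = 14.48·e^(−0.0468·2/12) = 14.3675
Fair forward F* = (S − I)·e^(rT) = (515.07 − 14.3675)·e^0.015600 = 500.7025 × 1.015722 = 508.5745
Market C$491.15 < fair 508.5745: forward underpriced → reverse cash-and-carry (short the stock, invest proceeds at r, pay the dividends, go long the forward).
Profit at T = |F_mkt − F*| = |491.15 − 508.5745| = C$17.42 per share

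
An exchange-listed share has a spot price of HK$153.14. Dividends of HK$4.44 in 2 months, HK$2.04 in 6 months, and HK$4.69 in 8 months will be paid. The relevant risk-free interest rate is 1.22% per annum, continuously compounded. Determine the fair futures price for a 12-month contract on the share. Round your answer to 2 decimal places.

HK$143.77

PV(dividends) I = 4.44·e^(−0.0122·2/12) + 2.04·e^(−0.0122·6/12) + 4.69·e^(−0.0122·8/12)
I = 4.4310 + 2.0276 + 4.6520 = 11.1106
F = (S − I)·e^(rT) = (153.14 − 11.1106) · e^(0.0122·12/12)
= 142.0294 · e^0.012200 = 142.0294 × 1.012275 = HK$143.77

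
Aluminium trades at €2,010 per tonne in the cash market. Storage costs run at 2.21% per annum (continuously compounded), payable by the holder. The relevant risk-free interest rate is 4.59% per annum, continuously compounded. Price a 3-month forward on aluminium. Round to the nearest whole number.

€2,044 per tonne

Net carry = r + u − y = 0.0459 + 0.0221 − 0.0000 = 0.0680
F = S·e^((r+u−y)T) = 2010 · e^(0.0680 × 3/12) = 2010 · e^0.017000
= 2010 × 1.017145 = €2,044 per tonne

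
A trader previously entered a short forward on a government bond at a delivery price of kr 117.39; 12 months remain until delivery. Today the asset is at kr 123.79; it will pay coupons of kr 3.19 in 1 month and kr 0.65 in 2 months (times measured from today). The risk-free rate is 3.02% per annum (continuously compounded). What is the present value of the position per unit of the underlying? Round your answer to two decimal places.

PV(remaining coupons) I = 3.19·e^(−0.0302·1/12) + 0.65·e^(−0.0302·2/12) = 3.8287
Current forward F = (S − I)·e^(rT) = (123.79 − 3.8287)·e^(0.0302·12/12) = 119.9613 × 1.030661 = 123.6394
Value (long) = (F − K)·e^(−rT) = (123.6394 − 117.39) × 0.970251 = 6.0635
Short position value = −(long value) = -kr 6.06

-kr 6.06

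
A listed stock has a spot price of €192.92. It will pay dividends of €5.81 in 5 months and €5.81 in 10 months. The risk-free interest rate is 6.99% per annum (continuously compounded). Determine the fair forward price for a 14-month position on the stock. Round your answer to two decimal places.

PV(dividends) I = 5.81·e^(−0.0699·5/12) + 5.81·e^(−0.0699·10/12)
I = 5.6432 + 5.4812 = 11.1244
F = (S − I)·e^(rT) = (192.92 − 11.1244) · e^(0.0699·14/12)
= 181.7956 · e^0.081550 = 181.7956 × 1.084967 = €197.24

€197.24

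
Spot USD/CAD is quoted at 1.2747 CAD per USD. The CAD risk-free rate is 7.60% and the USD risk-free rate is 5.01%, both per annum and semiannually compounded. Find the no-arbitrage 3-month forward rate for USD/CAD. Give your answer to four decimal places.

1.2827

By covered interest parity, F = S · (1+r_CAD/2)^(2T) / (1+r_USD/2)^(2T)
= 1.2747 × 1.018823 / 1.012448 = 1.2747 × 1.006297
F = 1.2827 CAD per USD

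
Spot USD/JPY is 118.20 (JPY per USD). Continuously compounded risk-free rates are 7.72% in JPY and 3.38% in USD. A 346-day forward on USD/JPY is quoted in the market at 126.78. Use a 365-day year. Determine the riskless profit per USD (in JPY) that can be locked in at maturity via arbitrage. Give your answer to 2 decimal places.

Fair forward: F* = S·e^(carry·T), with carry = (r_JPY − r_USD) = 0.0772 − 0.0338 = 0.0434
F* = 118.20 · e^(0.0434 × 346/365) = 118.20 · e^0.041141 = 118.20 × 1.041999 = 123.1643
Market 126.78 > fair 123.1643: forward overpriced → cash-and-carry (buy spot, short the forward).
At maturity, profit = |F_mkt − F*| = |126.78 − 123.1643| = 3.62 per USD (in JPY)

3.62 per USD (in JPY)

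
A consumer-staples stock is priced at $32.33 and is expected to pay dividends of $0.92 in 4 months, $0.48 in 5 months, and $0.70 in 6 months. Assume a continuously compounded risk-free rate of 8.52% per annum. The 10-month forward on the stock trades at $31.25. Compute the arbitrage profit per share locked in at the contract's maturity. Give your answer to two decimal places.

$1.28 per share

PV(dividends) I = 0.92·e^(−0.0852·4/12) + 0.48·e^(−0.0852·5/12) + 0.70·e^(−0.0852·6/12) = 2.0283
Fair forward F* = (S − I)·e^(rT) = (32.33 − 2.0283)·e^0.071000 = 30.3017 × 1.073581 = 32.5313
Market $31.25 < fair 32.5313: forward underpriced → reverse cash-and-carry (short the stock, invest proceeds at r, pay the dividends, go long the forward).
Profit at T = |F_mkt − F*| = |31.25 − 32.5313| = $1.28 per share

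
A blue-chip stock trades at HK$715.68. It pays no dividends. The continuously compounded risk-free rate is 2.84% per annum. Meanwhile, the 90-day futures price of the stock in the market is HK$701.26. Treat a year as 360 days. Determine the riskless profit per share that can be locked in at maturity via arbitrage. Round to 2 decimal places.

HK$19.52 per share

Fair futures: F* = S·e^(carry·T), with carry = r = 0.0284
F* = 715.68 · e^(0.0284 × 90/360) = 715.68 · e^0.007100 = 715.68 × 1.007125 = HK$720.7792
Market HK$701.26 < fair HK$720.7792: forward underpriced → reverse cash-and-carry (short spot, go long the forward).
At maturity, profit = |F_mkt − F*| = |701.26 − 720.7792| = HK$19.52 per share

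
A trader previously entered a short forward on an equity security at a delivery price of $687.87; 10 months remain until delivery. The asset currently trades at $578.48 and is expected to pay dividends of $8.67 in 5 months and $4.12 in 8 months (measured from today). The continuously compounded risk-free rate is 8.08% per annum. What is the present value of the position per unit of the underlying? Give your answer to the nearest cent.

PV(remaining dividends) I = 8.67·e^(−0.0808·5/12) + 4.12·e^(−0.0808·8/12) = 12.2869
Current forward F = (S − I)·e^(rT) = (578.48 − 12.2869)·e^(0.0808·10/12) = 566.1931 × 1.069652 = 605.6296
Value (long) = (F − K)·e^(−rT) = (605.6296 − 687.87) × 0.934884 = -76.8852
Short position value = −(long value) = $76.89

$76.89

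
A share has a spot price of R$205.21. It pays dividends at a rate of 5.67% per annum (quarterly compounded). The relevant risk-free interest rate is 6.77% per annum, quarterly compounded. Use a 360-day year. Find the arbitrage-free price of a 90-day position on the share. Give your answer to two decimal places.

F = S · (1+r/4)^(4T) / (1+q/4)^(4T)
= 205.21 × 1.016925 / 1.014175 = 205.21 × 1.002712
F = R$205.77

R$205.77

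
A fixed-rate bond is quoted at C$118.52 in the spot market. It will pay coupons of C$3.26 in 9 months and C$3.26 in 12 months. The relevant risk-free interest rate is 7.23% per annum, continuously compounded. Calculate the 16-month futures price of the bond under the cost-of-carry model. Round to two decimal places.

C$123.77

PV(coupons) I = 3.26·e^(−0.0723·9/12) + 3.26·e^(−0.0723·12/12)
I = 3.0879 + 3.0326 = 6.1205
F = (S − I)·e^(rT) = (118.52 − 6.1205) · e^(0.0723·16/12)
= 112.3995 · e^0.096400 = 112.3995 × 1.101199 = C$123.77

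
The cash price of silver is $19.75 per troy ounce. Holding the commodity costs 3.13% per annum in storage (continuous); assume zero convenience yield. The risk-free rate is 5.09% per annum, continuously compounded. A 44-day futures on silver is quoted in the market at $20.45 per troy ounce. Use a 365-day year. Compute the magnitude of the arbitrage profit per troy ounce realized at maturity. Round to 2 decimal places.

Fair futures: F* = S·e^(carry·T), with carry = (r + u) = 0.0509 + 0.0313 = 0.0822
F* = 19.75 · e^(0.0822 × 44/365) = 19.75 · e^0.009909 = 19.75 × 1.009958 = $19.9467
Market $20.45 > fair $19.9467: forward overpriced → cash-and-carry (buy spot, short the forward).
At maturity, profit = |F_mkt − F*| = |20.45 − 19.9467| = $0.50 per troy ounce

$0.50 per troy ounce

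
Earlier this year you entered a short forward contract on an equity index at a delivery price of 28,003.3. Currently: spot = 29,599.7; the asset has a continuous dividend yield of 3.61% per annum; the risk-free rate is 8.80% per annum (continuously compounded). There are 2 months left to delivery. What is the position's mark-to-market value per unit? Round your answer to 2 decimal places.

-1826.56

Current fair forward for the remaining 2 months: F = S·e^((r − q)·T), (r − q) = 0.0880 − 0.0361 = 0.0519
F = 29599.7 · e^(0.0519 × 2/12) = 29599.7 × 1.00868752 = 29856.8480
Value of long forward = (F − K)·e^(−rT) = (29856.8480 − 28003.3) · e^(−0.0880·2/12)
= 1853.5480 × 0.98544036 = 1826.56
Short position value = −(long value) = -1826.56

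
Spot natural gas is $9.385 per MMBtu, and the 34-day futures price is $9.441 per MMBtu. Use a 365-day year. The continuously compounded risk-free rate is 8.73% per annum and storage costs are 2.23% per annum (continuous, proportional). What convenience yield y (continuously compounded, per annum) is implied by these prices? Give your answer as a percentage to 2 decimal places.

F = S·e^((r+u−y)T) ⇒ (r+u−y) = ln(F/S)/T
ln(9.441/9.385) = 0.005949; /T ⇒ 0.063864
y = r + u − ln(F/S)/T = 0.0873 + 0.0223 − 0.063864 = 0.045736
y = 4.57%

4.57%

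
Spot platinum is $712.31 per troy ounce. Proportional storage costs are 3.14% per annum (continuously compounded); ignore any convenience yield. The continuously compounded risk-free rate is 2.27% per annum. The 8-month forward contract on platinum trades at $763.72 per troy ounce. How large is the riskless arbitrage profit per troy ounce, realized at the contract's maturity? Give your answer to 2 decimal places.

Fair forward: F* = S·e^(carry·T), with carry = (r + u) = 0.0227 + 0.0314 = 0.0541
F* = 712.31 · e^(0.0541 × 8/12) = 712.31 · e^0.036067 = 712.31 × 1.036725 = $738.4696
Market $763.72 > fair $738.4696: forward overpriced → cash-and-carry (buy spot, short the forward).
At maturity, profit = |F_mkt − F*| = |763.72 − 738.4696| = $25.25 per troy ounce

$25.25 per troy ounce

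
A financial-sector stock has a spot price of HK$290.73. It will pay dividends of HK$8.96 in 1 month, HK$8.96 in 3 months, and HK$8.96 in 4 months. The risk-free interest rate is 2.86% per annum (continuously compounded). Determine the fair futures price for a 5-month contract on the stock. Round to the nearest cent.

HK$267.19

PV(dividends) I = 8.96·e^(−0.0286·1/12) + 8.96·e^(−0.0286·3/12) + 8.96·e^(−0.0286·4/12)
I = 8.9387 + 8.8962 + 8.8750 = 26.7099
F = (S − I)·e^(rT) = (290.73 − 26.7099) · e^(0.0286·5/12)
= 264.0201 · e^0.011917 = 264.0201 × 1.011988 = HK$267.19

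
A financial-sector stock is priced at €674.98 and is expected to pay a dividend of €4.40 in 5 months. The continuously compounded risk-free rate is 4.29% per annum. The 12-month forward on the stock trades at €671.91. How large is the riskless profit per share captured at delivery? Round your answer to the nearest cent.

PV(dividends) I = 4.40·e^(−0.0429·5/12) = 4.3220
Fair forward F* = (S − I)·e^(rT) = (674.98 − 4.3220)·e^0.042900 = 670.6580 × 1.043834 = 700.0556
Market €671.91 < fair 700.0556: forward underpriced → reverse cash-and-carry (short the stock, invest proceeds at r, pay the dividends, go long the forward).
Profit at T = |F_mkt − F*| = |671.91 − 700.0556| = €28.15 per share

€28.15 per share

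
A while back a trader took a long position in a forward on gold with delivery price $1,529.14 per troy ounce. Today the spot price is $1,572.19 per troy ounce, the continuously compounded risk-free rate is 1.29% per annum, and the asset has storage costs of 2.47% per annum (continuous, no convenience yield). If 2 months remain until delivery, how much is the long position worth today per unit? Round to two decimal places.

Current fair forward for the remaining 2 months: F = S·e^((r + u)·T), (r + u) = 0.0129 + 0.0247 = 0.0376
F = 1572.19 · e^(0.0376 × 2/12) = 1572.19 × 1.00628634 = 1582.0733
Value of long forward = (F − K)·e^(−rT) = (1582.0733 − 1529.14) · e^(−0.0129·2/12)
= 52.9333 × 0.99785231 = 52.82

$52.82 per troy ounce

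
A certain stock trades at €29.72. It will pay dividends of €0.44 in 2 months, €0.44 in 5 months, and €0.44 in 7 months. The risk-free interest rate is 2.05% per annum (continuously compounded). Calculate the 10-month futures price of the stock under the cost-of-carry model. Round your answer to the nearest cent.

€28.90

PV(dividends) I = 0.44·e^(−0.0205·2/12) + 0.44·e^(−0.0205·5/12) + 0.44·e^(−0.0205·7/12)
I = 0.4385 + 0.4363 + 0.4348 = 1.3096
F = (S − I)·e^(rT) = (29.72 − 1.3096) · e^(0.0205·10/12)
= 28.4104 · e^0.017083 = 28.4104 × 1.017230 = €28.90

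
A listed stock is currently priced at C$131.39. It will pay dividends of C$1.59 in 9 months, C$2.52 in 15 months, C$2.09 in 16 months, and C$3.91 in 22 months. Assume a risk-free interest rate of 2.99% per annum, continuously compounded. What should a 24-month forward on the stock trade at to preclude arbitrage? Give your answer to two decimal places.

PV(dividends) I = 1.59·e^(−0.0299·9/12) + 2.52·e^(−0.0299·15/12) + 2.09·e^(−0.0299·16/12) + 3.91·e^(−0.0299·22/12)
I = 1.5547 + 2.4276 + 2.0083 + 3.7014 = 9.6920
F = (S − I)·e^(rT) = (131.39 − 9.6920) · e^(0.0299·24/12)
= 121.6980 · e^0.059800 = 121.6980 × 1.061624 = C$129.20

C$129.20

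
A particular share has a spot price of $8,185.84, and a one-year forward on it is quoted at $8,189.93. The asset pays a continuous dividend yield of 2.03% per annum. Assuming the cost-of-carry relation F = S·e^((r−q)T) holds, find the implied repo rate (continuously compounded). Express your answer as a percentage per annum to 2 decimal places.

2.08%

From F = S·e^((r−q)T): (r − q) = ln(F/S)/T
ln(8189.93/8185.84) = ln(1.000500) = 0.000500
(r − q) = 0.000500 / (12/12) = 0.000500
r = ln(F/S)/T + q = 0.000500 + 0.0203 = 0.020800
r = 2.08%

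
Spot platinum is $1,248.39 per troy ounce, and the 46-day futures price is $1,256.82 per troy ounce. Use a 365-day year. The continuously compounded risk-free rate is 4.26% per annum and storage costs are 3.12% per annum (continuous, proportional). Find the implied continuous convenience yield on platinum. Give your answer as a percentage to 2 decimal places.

F = S·e^((r+u−y)T) ⇒ (r+u−y) = ln(F/S)/T
ln(1256.82/1248.39) = 0.006730; /T ⇒ 0.053401
y = r + u − ln(F/S)/T = 0.0426 + 0.0312 − 0.053401 = 0.020399
y = 2.04%

2.04%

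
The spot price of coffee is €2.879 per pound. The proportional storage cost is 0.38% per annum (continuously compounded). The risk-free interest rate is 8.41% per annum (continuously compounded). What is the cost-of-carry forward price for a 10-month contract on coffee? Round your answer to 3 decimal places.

Net carry = r + u − y = 0.0841 + 0.0038 − 0.0000 = 0.0879
F = S·e^((r+u−y)T) = 2.879 · e^(0.0879 × 10/12) = 2.879 · e^0.073250
= 2.879 × 1.076000 = €3.098 per pound

€3.098 per pound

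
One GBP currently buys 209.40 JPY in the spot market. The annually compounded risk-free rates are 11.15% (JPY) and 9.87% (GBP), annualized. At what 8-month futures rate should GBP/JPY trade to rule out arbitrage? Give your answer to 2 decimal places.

By covered interest parity, F = S · (1+r_JPY)^T / (1+r_GBP)^T
= 209.40 × 1.073016 / 1.064763 = 209.40 × 1.007751
F = 211.02 JPY per GBP

211.02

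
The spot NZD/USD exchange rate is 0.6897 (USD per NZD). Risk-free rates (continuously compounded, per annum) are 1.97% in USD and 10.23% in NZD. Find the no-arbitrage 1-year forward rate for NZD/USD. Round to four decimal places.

F = S·e^((r_USD − r_NZD)T) = 0.6897 · e^((0.0197 − 0.1023) × 12/12)
= 0.6897 · e^-0.082600 = 0.6897 × 0.920719
F = 0.6350 USD per NZD

0.6350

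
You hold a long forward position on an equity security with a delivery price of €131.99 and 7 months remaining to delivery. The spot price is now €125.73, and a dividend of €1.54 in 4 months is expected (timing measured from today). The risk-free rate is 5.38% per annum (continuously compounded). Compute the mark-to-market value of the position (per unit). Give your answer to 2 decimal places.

PV(remaining dividends) I = 1.54·e^(−0.0538·4/12) = 1.5126
Current forward F = (S − I)·e^(rT) = (125.73 − 1.5126)·e^(0.0538·7/12) = 124.2174 × 1.031881 = 128.1776
Value (long) = (F − K)·e^(−rT) = (128.1776 − 131.99) × 0.969104 = -3.6946
Value = -€3.69

-€3.69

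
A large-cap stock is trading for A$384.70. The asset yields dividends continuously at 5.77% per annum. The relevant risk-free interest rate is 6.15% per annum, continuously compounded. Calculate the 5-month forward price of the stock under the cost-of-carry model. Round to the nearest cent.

F = S·e^((r − q)T) = 384.70 · e^((0.0615 − 0.0577) × 5/12)
= 384.70 · e^0.001583 = 384.70 × 1.001584
F = A$385.31

A$385.31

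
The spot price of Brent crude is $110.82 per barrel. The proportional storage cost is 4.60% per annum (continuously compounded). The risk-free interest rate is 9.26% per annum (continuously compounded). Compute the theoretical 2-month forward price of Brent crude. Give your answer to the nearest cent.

Net carry = r + u − y = 0.0926 + 0.0460 − 0.0000 = 0.1386
F = S·e^((r+u−y)T) = 110.82 · e^(0.1386 × 2/12) = 110.82 · e^0.023100
= 110.82 × 1.023369 = $113.41 per barrel

$113.41 per barrel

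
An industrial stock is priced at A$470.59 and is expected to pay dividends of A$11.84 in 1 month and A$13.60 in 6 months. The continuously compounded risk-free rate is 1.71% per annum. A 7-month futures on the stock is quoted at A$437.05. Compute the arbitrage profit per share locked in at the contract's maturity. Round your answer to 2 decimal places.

A$12.70 per share

PV(dividends) I = 11.84·e^(−0.0171·1/12) + 13.60·e^(−0.0171·6/12) = 25.3074
Fair futures F* = (S − I)·e^(rT) = (470.59 − 25.3074)·e^0.009975 = 445.2826 × 1.010025 = 449.7466
Market A$437.05 < fair 449.7466: forward underpriced → reverse cash-and-carry (short the stock, invest proceeds at r, pay the dividends, go long the forward).
Profit at T = |F_mkt − F*| = |437.05 − 449.7466| = A$12.70 per share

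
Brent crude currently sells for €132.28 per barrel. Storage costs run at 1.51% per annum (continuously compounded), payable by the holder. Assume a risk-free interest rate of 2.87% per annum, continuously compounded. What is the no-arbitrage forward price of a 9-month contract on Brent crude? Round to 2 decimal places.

€136.70 per barrel

Net carry = r + u − y = 0.0287 + 0.0151 − 0.0000 = 0.0438
F = S·e^((r+u−y)T) = 132.28 · e^(0.0438 × 9/12) = 132.28 · e^0.032850
= 132.28 × 1.033396 = €136.70 per barrel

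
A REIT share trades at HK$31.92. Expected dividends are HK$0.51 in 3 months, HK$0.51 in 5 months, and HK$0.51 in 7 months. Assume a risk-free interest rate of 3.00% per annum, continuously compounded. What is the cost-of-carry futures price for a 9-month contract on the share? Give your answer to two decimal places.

PV(dividends) I = 0.51·e^(−0.0300·3/12) + 0.51·e^(−0.0300·5/12) + 0.51·e^(−0.0300·7/12)
I = 0.5062 + 0.5037 + 0.5012 = 1.5111
F = (S − I)·e^(rT) = (31.92 − 1.5111) · e^(0.0300·9/12)
= 30.4089 · e^0.022500 = 30.4089 × 1.022755 = HK$31.10

HK$31.10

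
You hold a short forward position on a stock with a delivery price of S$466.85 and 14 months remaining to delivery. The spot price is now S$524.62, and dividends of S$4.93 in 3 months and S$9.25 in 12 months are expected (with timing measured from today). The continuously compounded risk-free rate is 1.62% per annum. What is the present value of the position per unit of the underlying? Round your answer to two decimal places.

PV(remaining dividends) I = 4.93·e^(−0.0162·3/12) + 9.25·e^(−0.0162·12/12) = 14.0114
Current forward F = (S − I)·e^(rT) = (524.62 − 14.0114)·e^(0.0162·14/12) = 510.6086 × 1.019080 = 520.3510
Value (long) = (F − K)·e^(−rT) = (520.3510 − 466.85) × 0.981277 = 52.4993
Short position value = −(long value) = -S$52.50

-S$52.50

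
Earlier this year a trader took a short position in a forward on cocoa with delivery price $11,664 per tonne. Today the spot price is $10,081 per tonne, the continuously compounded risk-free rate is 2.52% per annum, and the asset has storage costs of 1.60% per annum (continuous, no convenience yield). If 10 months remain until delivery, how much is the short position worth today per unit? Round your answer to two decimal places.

$1205.30 per tonne

Current fair forward for the remaining 10 months: F = S·e^((r + u)·T), (r + u) = 0.0252 + 0.0160 = 0.0412
F = 10081 · e^(0.0412 × 10/12) = 10081 × 1.03492953 = 10433.1246
Value of long forward = (F − K)·e^(−rT) = (10433.1246 − 11664) · e^(−0.0252·10/12)
= -1230.8754 × 0.97921896 = -1205.30
Short position value = −(long value) = $1205.30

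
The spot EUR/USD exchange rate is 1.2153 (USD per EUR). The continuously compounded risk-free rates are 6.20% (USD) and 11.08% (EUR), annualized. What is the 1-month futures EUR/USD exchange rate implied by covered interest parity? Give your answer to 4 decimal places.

F = S·e^((r_USD − r_EUR)T) = 1.2153 · e^((0.0620 − 0.1108) × 1/12)
= 1.2153 · e^-0.004067 = 1.2153 × 0.995941
F = 1.2104 USD per EUR

1.2104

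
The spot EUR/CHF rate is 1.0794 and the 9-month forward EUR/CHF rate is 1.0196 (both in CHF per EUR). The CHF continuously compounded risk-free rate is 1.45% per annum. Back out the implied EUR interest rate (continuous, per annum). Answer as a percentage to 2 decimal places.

F = S·e^((r_CHF − r_EUR)T) ⇒ r_EUR = r_CHF − ln(F/S)/T
ln(1.0196/1.0794) = -0.056995; /(9/12) = -0.075993
r_EUR = 0.0145 + 0.075993 = 0.090493
r_EUR = 9.05%

9.05%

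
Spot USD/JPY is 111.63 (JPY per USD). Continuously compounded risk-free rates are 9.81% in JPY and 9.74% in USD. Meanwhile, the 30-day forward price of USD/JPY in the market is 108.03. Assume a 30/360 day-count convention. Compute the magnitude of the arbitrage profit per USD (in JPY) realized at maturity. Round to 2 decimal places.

Fair forward: F* = S·e^(carry·T), with carry = (r_JPY − r_USD) = 0.0981 − 0.0974 = 0.0007
F* = 111.63 · e^(0.0007 × 30/360) = 111.63 · e^0.000058 = 111.63 × 1.000058 = 111.6365
Market 108.03 < fair 111.6365: forward underpriced → reverse cash-and-carry (short spot, go long the forward).
At maturity, profit = |F_mkt − F*| = |108.03 − 111.6365| = 3.61 per USD (in JPY)

3.61 per USD (in JPY)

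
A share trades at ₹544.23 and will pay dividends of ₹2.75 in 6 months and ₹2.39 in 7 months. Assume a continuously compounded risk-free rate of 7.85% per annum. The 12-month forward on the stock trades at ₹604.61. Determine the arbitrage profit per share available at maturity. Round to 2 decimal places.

PV(dividends) I = 2.75·e^(−0.0785·6/12) + 2.39·e^(−0.0785·7/12) = 4.9272
Fair forward F* = (S − I)·e^(rT) = (544.23 − 4.9272)·e^0.078500 = 539.3028 × 1.081663 = 583.3439
Market ₹604.61 > fair 583.3439: forward overpriced → cash-and-carry (borrow at r, buy the stock and collect the dividends, short the forward).
Profit at T = |F_mkt − F*| = |604.61 − 583.3439| = ₹21.27 per share

₹21.27 per share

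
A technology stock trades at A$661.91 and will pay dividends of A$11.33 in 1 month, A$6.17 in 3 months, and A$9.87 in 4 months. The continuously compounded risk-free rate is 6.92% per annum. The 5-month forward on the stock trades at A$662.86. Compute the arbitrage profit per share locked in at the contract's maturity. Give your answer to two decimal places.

PV(dividends) I = 11.33·e^(−0.0692·1/12) + 6.17·e^(−0.0692·3/12) + 9.87·e^(−0.0692·4/12) = 26.9740
Fair forward F* = (S − I)·e^(rT) = (661.91 − 26.9740)·e^0.028833 = 634.9360 × 1.029253 = 653.5098
Market A$662.86 > fair 653.5098: forward overpriced → cash-and-carry (borrow at r, buy the stock and collect the dividends, short the forward).
Profit at T = |F_mkt − F*| = |662.86 − 653.5098| = A$9.35 per share

A$9.35 per share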